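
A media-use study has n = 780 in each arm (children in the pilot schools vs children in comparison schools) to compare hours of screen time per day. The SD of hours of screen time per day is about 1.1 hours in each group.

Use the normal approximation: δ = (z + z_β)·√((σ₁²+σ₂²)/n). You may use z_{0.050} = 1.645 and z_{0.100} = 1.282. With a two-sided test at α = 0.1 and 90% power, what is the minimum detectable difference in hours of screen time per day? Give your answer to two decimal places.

δ = (z_{α/2} + z_β) · √((σ₁²+σ₂²)/n)
  = (1.645 + 1.282) · √(2.42/780)
  = 2.927 · √0.0031
  = 2.927 · 0.0557
  = 0.1630

Minimum detectable difference ≈ 0.16 hours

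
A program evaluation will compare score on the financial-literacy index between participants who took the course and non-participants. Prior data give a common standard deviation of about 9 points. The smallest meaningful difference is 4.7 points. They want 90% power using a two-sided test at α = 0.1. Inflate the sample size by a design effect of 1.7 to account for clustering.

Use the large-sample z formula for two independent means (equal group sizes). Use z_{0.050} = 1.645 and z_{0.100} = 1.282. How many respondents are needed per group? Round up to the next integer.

n = (z_{α/2} + z_β)² · (σ₁² + σ₂²) / δ²
  = (1.645 + 1.282)² · (2·9² = 162) / 4.7²
  = 8.5673 · 162 / 22.09
  = 62.83
Design effect: 1.7 × 62.83 = 106.81.
Round up → n = 107 per group.

n = 107 per group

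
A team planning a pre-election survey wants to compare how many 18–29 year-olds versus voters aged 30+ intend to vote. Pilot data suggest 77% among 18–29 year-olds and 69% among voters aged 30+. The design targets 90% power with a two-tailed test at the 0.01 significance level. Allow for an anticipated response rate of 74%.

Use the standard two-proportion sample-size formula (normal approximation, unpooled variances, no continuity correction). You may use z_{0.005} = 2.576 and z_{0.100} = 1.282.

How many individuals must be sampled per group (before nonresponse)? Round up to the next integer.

n = 1229 per group

n = (z_{α/2} + z_β)² · [p₁(1−p₁) + p₂(1−p₂)] / (p₁ − p₂)²
  = (2.576 + 1.282)² · (0.77·0.23 + 0.69·0.31) / (0.08)²
  = (3.858)² · (0.1771 + 0.2139) / 0.0064
  = 14.8842 · 0.3910 / 0.0064
  = 909.33
Adjust for 74% response: 909.33 / 0.74 = 1228.82.
Round up → n = 1229 per group.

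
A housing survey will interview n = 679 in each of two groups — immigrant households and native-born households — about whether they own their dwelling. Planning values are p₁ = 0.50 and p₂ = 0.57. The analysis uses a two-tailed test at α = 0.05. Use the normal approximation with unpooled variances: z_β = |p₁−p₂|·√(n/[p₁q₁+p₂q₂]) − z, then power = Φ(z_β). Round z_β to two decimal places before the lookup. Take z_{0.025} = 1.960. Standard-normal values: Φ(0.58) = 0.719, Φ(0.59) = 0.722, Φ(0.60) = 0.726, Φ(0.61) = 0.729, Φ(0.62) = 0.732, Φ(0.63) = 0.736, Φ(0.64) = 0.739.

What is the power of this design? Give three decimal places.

z_β = |p₁−p₂|·√(n/[p₁q₁+p₂q₂]) − z_{α/2}
    = 0.07 · √(679/0.4951) − 1.960
    = 0.07 · 37.0330 − 1.960
    = 2.5923 − 1.960 = 0.6323 → 0.63
Power = Φ(0.63) = 0.736.

Power ≈ 0.736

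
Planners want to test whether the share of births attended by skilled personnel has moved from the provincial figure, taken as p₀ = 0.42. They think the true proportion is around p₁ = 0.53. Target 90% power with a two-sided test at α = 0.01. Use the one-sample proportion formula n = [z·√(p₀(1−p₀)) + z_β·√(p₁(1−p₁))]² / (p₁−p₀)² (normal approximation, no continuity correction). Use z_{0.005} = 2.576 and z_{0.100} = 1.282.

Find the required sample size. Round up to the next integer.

n = 302

n = [z_{α/2}·√(p₀q₀) + z_β·√(p₁q₁)]² / (p₁ − p₀)²
  = [2.576·√(0.42·0.58) + 1.282·√(0.53·0.47)]² / (0.11)²
  = [2.576·0.4936 + 1.282·0.4991]² / 0.0121
  = [1.9113]² / 0.0121
  = 301.89
Round up → n = 302.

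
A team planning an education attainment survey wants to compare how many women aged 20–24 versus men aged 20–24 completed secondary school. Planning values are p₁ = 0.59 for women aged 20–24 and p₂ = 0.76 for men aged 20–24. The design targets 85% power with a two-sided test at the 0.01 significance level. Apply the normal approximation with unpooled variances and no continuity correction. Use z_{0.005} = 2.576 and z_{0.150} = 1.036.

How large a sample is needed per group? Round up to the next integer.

n = 192 per group

n = (z_{α/2} + z_β)² · [p₁(1−p₁) + p₂(1−p₂)] / (p₁ − p₂)²
  = (2.576 + 1.036)² · (0.59·0.41 + 0.76·0.24) / (-0.17)²
  = (3.612)² · (0.2419 + 0.1824) / 0.0289
  = 13.0465 · 0.4243 / 0.0289
  = 191.54
Round up → n = 192 per group.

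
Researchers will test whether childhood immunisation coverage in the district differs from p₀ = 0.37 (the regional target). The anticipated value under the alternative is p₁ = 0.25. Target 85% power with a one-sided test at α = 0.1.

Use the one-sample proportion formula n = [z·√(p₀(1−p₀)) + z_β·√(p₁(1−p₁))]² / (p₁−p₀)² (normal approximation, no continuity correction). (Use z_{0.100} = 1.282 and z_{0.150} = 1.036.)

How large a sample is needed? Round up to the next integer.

n = [z_α·√(p₀q₀) + z_β·√(p₁q₁)]² / (p₁ − p₀)²
  = [1.282·√(0.37·0.63) + 1.036·√(0.25·0.75)]² / (-0.12)²
  = [1.282·0.4828 + 1.036·0.4330]² / 0.0144
  = [1.0676]² / 0.0144
  = 79.14
Round up → n = 80.

n = 80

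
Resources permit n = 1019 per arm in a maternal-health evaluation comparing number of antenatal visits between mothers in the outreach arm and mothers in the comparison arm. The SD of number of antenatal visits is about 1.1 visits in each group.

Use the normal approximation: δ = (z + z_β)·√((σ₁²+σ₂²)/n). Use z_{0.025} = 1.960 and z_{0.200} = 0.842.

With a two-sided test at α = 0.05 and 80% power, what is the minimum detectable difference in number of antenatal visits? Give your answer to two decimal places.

Minimum detectable difference ≈ 0.14 visits

δ = (z_{α/2} + z_β) · √((σ₁²+σ₂²)/n)
  = (1.960 + 0.842) · √(2.42/1019)
  = 2.802 · √0.00237
  = 2.802 · 0.0487
  = 0.1365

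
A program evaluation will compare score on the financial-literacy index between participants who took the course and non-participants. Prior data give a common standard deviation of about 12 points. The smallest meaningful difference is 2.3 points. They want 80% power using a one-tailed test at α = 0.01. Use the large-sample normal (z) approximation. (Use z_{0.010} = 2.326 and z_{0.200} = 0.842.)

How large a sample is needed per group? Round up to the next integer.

n = 547 per group

n = (z_α + z_β)² · (σ₁² + σ₂²) / δ²
  = (2.326 + 0.842)² · (2·12² = 288) / 2.3²
  = 10.0362 · 288 / 5.29
  = 546.40
Round up → n = 547 per group.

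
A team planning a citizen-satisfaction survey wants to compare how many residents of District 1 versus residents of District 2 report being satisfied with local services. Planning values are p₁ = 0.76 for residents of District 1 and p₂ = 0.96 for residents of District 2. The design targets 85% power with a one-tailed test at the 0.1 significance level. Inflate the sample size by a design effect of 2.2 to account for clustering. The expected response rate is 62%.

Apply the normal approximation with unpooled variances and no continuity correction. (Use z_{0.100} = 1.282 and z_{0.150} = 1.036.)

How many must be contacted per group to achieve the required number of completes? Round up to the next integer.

n = (z_α + z_β)² · [p₁(1−p₁) + p₂(1−p₂)] / (p₁ − p₂)²
  = (1.282 + 1.036)² · (0.76·0.24 + 0.96·0.04) / (-0.20)²
  = (2.318)² · (0.1824 + 0.0384) / 0.0400
  = 5.3731 · 0.2208 / 0.0400
  = 29.66
Design effect: 2.2 × 29.66 = 65.25.
Adjust for 62% response: 65.25 / 0.62 = 105.24.
Round up → n = 106 per group.

n = 106 per group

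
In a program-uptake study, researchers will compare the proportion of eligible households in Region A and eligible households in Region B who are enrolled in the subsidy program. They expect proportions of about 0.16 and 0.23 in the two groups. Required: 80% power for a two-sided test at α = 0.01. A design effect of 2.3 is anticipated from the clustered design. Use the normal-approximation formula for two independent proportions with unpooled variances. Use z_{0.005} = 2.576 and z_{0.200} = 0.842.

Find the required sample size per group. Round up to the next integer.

n = 1709 per group

n = (z_{α/2} + z_β)² · [p₁(1−p₁) + p₂(1−p₂)] / (p₁ − p₂)²
  = (2.576 + 0.842)² · (0.16·0.84 + 0.23·0.77) / (-0.07)²
  = (3.418)² · (0.1344 + 0.1771) / 0.0049
  = 11.6827 · 0.3115 / 0.0049
  = 742.69
Design effect: 2.3 × 742.69 = 1708.18.
Round up → n = 1709 per group.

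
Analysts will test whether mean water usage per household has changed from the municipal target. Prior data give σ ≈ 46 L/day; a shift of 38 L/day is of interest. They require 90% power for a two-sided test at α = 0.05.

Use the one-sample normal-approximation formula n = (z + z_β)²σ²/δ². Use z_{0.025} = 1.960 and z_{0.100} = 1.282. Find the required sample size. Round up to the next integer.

n = 16

n = (z_{α/2} + z_β)² · σ² / δ²
  = (1.960 + 1.282)² · 46² / 38²
  = 10.5106 · 2116 / 1444
  = 15.40
Round up → n = 16.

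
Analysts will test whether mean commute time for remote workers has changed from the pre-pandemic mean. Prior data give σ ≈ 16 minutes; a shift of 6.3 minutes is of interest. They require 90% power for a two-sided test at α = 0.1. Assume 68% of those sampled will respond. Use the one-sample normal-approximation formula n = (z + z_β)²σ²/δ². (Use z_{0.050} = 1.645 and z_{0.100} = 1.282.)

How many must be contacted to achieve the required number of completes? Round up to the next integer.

n = (z_{α/2} + z_β)² · σ² / δ²
  = (1.645 + 1.282)² · 16² / 6.3²
  = 8.5673 · 256 / 39.69
  = 55.26
Adjust for 68% response: 55.26 / 0.68 = 81.26.
Round up → n = 82.

n = 82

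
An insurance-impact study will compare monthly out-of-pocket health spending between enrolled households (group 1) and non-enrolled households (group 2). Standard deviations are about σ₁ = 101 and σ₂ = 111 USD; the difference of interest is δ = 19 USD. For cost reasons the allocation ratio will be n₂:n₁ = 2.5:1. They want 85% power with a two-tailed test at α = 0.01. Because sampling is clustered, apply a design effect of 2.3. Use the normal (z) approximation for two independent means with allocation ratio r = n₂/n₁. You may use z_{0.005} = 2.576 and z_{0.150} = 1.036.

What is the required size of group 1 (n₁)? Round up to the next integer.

n₁ = (z_{α/2} + z_β)² · (σ₁² + σ₂²/r) / δ²
   = (2.576 + 1.036)² · (101² + 111²/2.5) / 19²
   = 13.0465 · (10201 + 4928.4) / 361
   = 13.0465 · 15129.4 / 361
   = 546.78
Design effect: 2.3 × 546.78 = 1257.59.
Round up → n₁ = 1258; n₂ = r·n₁ = 2.5 × 1258 = 3145.

n₁ = 1258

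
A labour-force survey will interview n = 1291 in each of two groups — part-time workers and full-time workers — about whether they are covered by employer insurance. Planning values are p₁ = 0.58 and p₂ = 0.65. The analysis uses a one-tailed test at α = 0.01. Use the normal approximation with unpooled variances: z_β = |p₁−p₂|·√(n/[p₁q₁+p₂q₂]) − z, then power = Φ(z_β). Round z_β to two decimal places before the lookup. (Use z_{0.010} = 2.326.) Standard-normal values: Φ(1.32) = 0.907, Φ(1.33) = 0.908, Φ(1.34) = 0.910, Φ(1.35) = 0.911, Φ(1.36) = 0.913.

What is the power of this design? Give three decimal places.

Power ≈ 0.910

z_β = |p₁−p₂|·√(n/[p₁q₁+p₂q₂]) − z_α
    = 0.07 · √(1291/0.4711) − 2.326
    = 0.07 · 52.3488 − 2.326
    = 3.6644 − 2.326 = 1.3384 → 1.34
Power = Φ(1.34) = 0.910.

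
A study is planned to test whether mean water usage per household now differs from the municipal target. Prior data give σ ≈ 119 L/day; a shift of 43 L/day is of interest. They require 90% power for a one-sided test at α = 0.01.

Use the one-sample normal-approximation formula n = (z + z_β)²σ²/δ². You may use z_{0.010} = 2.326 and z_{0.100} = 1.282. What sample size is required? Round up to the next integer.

n = (z_α + z_β)² · σ² / δ²
  = (2.326 + 1.282)² · 119² / 43²
  = 13.0177 · 14161 / 1849
  = 99.70
Round up → n = 100.

n = 100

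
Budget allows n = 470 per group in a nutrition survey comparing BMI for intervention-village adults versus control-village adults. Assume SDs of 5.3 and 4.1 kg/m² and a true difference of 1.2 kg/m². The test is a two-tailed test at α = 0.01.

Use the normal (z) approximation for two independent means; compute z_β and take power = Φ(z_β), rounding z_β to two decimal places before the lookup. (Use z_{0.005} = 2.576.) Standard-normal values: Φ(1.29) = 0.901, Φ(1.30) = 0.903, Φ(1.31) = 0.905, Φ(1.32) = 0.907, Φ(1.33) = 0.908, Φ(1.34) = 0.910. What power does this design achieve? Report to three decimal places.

Power ≈ 0.905

z_β = δ·√(n/(σ₁²+σ₂²)) − z_{α/2}
    = 1.2 · √(470/44.9) − 2.576
    = 1.2 · 3.23538 − 2.576
    = 3.8825 − 2.576 = 1.3065 → 1.31
Power = Φ(1.31) = 0.905.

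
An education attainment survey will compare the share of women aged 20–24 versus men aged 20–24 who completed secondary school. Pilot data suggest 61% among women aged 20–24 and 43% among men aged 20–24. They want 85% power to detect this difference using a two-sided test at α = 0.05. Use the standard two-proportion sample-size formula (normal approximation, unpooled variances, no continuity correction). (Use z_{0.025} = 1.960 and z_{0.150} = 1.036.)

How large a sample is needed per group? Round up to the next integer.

n = (z_{α/2} + z_β)² · [p₁(1−p₁) + p₂(1−p₂)] / (p₁ − p₂)²
  = (1.960 + 1.036)² · (0.61·0.39 + 0.43·0.57) / (0.18)²
  = (2.996)² · (0.2379 + 0.2451) / 0.0324
  = 8.9760 · 0.4830 / 0.0324
  = 133.81
Round up → n = 134 per group.

n = 134 per group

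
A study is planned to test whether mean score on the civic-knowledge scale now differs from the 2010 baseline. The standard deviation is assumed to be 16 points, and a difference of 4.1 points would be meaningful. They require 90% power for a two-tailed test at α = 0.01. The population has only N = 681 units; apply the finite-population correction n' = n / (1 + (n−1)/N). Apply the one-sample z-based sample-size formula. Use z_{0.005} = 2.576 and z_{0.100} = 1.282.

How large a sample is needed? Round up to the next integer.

n = (z_{α/2} + z_β)² · σ² / δ²
  = (2.576 + 1.282)² · 16² / 4.1²
  = 14.8842 · 256 / 16.81
  = 226.67
Finite-population correction (N = 681): 226.67 / (1 + (226.67 − 1)/681) = 170.25.
Round up → n = 171.

n = 171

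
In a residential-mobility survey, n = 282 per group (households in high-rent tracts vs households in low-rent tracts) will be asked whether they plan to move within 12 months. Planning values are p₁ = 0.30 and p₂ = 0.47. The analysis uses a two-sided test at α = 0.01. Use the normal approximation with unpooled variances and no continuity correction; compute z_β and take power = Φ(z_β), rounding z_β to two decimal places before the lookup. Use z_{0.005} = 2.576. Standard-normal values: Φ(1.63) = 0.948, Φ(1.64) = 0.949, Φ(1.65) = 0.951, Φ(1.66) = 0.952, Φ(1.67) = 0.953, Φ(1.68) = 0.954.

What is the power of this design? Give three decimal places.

z_β = |p₁−p₂|·√(n/[p₁q₁+p₂q₂]) − z_{α/2}
    = 0.17 · √(282/0.4591) − 2.576
    = 0.17 · 24.7840 − 2.576
    = 4.2133 − 2.576 = 1.6373 → 1.64
Power = Φ(1.64) = 0.949.

Power ≈ 0.949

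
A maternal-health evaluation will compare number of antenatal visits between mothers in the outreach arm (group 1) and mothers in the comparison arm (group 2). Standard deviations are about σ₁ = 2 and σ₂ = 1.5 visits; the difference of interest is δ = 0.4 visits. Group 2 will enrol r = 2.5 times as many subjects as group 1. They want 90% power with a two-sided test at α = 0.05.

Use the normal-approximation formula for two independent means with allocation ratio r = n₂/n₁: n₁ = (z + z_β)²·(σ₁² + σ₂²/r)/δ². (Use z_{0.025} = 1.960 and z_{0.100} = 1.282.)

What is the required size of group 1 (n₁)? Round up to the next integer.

n₁ = (z_{α/2} + z_β)² · (σ₁² + σ₂²/r) / δ²
   = (1.960 + 1.282)² · (2² + 1.5²/2.5) / 0.4²
   = 10.5106 · (4 + 0.9) / 0.16
   = 10.5106 · 4.9 / 0.16
   = 321.89
Round up → n₁ = 322; n₂ = r·n₁ = 2.5 × 322 = 805.

n₁ = 322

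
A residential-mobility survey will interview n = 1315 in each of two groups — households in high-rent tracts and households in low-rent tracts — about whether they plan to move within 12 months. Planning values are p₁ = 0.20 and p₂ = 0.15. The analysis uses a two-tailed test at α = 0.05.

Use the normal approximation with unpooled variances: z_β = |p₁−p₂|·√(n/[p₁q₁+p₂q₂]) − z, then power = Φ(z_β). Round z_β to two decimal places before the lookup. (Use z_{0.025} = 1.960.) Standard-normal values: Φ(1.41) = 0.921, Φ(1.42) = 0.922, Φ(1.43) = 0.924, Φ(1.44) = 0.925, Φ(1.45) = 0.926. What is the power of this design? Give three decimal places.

z_β = |p₁−p₂|·√(n/[p₁q₁+p₂q₂]) − z_{α/2}
    = 0.05 · √(1315/0.2875) − 1.960
    = 0.05 · 67.6307 − 1.960
    = 3.3815 − 1.960 = 1.4215 → 1.42
Power = Φ(1.42) = 0.922.

Power ≈ 0.922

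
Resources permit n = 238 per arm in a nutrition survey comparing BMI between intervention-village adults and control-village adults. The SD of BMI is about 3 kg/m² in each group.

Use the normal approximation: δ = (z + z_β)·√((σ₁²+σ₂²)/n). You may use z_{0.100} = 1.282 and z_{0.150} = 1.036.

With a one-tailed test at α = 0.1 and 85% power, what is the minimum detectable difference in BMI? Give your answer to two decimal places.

δ = (z_α + z_β) · √((σ₁²+σ₂²)/n)
  = (1.282 + 1.036) · √(18/238)
  = 2.318 · √0.07563
  = 2.318 · 0.2750
  = 0.6375

Minimum detectable difference ≈ 0.64 kg/m²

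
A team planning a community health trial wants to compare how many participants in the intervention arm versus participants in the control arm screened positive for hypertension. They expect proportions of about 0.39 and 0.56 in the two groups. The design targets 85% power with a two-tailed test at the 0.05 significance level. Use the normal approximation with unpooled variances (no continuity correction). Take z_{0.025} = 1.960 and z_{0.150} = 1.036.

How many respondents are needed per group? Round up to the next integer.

n = 151 per group

n = (z_{α/2} + z_β)² · [p₁(1−p₁) + p₂(1−p₂)] / (p₁ − p₂)²
  = (1.960 + 1.036)² · (0.39·0.61 + 0.56·0.44) / (-0.17)²
  = (2.996)² · (0.2379 + 0.2464) / 0.0289
  = 8.9760 · 0.4843 / 0.0289
  = 150.42
Round up → n = 151 per group.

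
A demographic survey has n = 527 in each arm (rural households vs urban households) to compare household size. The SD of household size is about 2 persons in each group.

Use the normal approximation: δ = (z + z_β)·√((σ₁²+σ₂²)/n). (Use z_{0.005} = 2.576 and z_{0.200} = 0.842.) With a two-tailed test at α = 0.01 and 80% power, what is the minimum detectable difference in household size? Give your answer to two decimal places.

Minimum detectable difference ≈ 0.42 persons

δ = (z_{α/2} + z_β) · √((σ₁²+σ₂²)/n)
  = (2.576 + 0.842) · √(8/527)
  = 3.418 · √0.01518
  = 3.418 · 0.1232
  = 0.4211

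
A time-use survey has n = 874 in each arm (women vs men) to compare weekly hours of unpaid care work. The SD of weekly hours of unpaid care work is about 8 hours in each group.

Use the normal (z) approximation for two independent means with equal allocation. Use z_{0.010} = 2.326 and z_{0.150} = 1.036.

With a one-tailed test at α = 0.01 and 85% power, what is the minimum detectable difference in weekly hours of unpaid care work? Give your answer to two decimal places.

δ = (z_α + z_β) · √((σ₁²+σ₂²)/n)
  = (2.326 + 1.036) · √(128/874)
  = 3.362 · √0.14645
  = 3.362 · 0.3827
  = 1.2866

Minimum detectable difference ≈ 1.29 hours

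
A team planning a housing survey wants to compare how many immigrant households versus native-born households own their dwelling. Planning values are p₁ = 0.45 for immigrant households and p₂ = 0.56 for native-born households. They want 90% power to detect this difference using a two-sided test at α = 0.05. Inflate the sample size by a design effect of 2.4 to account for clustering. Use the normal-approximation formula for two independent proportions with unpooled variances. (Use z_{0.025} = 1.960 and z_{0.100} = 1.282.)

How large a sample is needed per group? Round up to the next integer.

n = 1030 per group

n = (z_{α/2} + z_β)² · [p₁(1−p₁) + p₂(1−p₂)] / (p₁ − p₂)²
  = (1.960 + 1.282)² · (0.45·0.55 + 0.56·0.44) / (-0.11)²
  = (3.242)² · (0.2475 + 0.2464) / 0.0121
  = 10.5106 · 0.4939 / 0.0121
  = 429.02
Design effect: 2.4 × 429.02 = 1029.65.
Round up → n = 1030 per group.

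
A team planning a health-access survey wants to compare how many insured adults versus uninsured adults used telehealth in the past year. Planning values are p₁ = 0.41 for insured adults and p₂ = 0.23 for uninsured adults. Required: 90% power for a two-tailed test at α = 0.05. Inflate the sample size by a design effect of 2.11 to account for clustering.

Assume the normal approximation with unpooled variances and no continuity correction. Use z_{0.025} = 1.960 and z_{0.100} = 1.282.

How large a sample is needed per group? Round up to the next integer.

n = 287 per group

n = (z_{α/2} + z_β)² · [p₁(1−p₁) + p₂(1−p₂)] / (p₁ − p₂)²
  = (1.960 + 1.282)² · (0.41·0.59 + 0.23·0.77) / (0.18)²
  = (3.242)² · (0.2419 + 0.1771) / 0.0324
  = 10.5106 · 0.4190 / 0.0324
  = 135.92
Design effect: 2.11 × 135.92 = 286.80.
Round up → n = 287 per group.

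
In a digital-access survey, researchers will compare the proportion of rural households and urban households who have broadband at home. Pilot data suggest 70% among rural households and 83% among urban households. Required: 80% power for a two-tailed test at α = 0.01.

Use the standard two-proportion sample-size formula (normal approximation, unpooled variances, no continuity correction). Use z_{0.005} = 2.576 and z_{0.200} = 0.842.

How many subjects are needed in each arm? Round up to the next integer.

n = (z_{α/2} + z_β)² · [p₁(1−p₁) + p₂(1−p₂)] / (p₁ − p₂)²
  = (2.576 + 0.842)² · (0.70·0.30 + 0.83·0.17) / (-0.13)²
  = (3.418)² · (0.2100 + 0.1411) / 0.0169
  = 11.6827 · 0.3511 / 0.0169
  = 242.71
Round up → n = 243 per group.

n = 243 per group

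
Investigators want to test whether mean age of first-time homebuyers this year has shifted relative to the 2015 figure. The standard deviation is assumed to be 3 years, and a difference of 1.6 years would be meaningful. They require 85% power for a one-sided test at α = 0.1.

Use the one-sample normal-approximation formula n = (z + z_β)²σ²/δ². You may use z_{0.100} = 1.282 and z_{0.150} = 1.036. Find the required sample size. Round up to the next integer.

n = (z_α + z_β)² · σ² / δ²
  = (1.282 + 1.036)² · 3² / 1.6²
  = 5.3731 · 9 / 2.56
  = 18.89
Round up → n = 19.

n = 19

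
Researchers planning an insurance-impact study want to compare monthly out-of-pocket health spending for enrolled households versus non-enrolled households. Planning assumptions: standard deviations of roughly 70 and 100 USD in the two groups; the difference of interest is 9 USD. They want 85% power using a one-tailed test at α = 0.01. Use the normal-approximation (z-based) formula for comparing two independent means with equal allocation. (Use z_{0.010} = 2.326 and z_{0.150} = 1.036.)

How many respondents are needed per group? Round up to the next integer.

n = (z_α + z_β)² · (σ₁² + σ₂²) / δ²
  = (2.326 + 1.036)² · (70² + 100² = 14900) / 9²
  = 11.3030 · 14900 / 81
  = 2079.20
Round up → n = 2080 per group.

n = 2080 per group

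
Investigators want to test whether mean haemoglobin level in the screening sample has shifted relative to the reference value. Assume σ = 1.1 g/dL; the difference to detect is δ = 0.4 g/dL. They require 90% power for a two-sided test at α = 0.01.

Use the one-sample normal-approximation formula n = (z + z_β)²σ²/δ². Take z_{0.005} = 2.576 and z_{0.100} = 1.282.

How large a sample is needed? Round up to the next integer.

n = (z_{α/2} + z_β)² · σ² / δ²
  = (2.576 + 1.282)² · 1.1² / 0.4²
  = 14.8842 · 1.21 / 0.16
  = 112.56
Round up → n = 113.

n = 113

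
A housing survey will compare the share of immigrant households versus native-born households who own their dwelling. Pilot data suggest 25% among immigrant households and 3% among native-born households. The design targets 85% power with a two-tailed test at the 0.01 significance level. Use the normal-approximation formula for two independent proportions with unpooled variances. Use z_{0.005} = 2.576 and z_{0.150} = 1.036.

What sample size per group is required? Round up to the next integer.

n = (z_{α/2} + z_β)² · [p₁(1−p₁) + p₂(1−p₂)] / (p₁ − p₂)²
  = (2.576 + 1.036)² · (0.25·0.75 + 0.03·0.97) / (0.22)²
  = (3.612)² · (0.1875 + 0.0291) / 0.0484
  = 13.0465 · 0.2166 / 0.0484
  = 58.39
Round up → n = 59 per group.

n = 59 per group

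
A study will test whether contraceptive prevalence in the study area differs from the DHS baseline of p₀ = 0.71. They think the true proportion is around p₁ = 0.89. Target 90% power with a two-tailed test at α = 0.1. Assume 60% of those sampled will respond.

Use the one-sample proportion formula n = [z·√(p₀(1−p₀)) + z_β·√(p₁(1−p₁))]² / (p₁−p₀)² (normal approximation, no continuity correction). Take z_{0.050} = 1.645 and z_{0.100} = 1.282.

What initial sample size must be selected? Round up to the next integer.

n = [z_{α/2}·√(p₀q₀) + z_β·√(p₁q₁)]² / (p₁ − p₀)²
  = [1.645·√(0.71·0.29) + 1.282·√(0.89·0.11)]² / (0.18)²
  = [1.645·0.4538 + 1.282·0.3129]² / 0.0324
  = [1.1476]² / 0.0324
  = 40.65
Adjust for 60% response: 40.65 / 0.60 = 67.74.
Round up → n = 68.

n = 68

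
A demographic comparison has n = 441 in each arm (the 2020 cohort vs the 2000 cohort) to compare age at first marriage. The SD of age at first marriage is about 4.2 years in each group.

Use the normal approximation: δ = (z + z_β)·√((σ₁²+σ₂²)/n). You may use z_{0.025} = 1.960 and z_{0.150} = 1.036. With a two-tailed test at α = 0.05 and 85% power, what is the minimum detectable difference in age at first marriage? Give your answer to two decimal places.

Minimum detectable difference ≈ 0.85 years

δ = (z_{α/2} + z_β) · √((σ₁²+σ₂²)/n)
  = (1.960 + 1.036) · √(35.28/441)
  = 2.996 · √0.08
  = 2.996 · 0.2828
  = 0.8474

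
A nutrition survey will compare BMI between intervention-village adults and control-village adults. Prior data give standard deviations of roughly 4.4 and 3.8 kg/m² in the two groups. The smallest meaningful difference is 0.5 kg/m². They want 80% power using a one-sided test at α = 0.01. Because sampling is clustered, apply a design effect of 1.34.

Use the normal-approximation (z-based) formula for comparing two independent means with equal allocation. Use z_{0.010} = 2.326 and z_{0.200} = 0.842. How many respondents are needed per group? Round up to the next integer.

n = (z_α + z_β)² · (σ₁² + σ₂²) / δ²
  = (2.326 + 0.842)² · (4.4² + 3.8² = 33.8) / 0.5²
  = 10.0362 · 33.8 / 0.25
  = 1356.90
Design effect: 1.34 × 1356.90 = 1818.24.
Round up → n = 1819 per group.

n = 1819 per group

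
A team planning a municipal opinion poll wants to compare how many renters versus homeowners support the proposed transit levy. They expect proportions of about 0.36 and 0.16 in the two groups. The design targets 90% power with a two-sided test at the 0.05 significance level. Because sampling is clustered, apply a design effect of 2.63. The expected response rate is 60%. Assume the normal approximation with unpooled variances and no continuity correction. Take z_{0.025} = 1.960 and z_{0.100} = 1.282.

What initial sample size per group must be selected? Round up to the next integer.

n = 421 per group

n = (z_{α/2} + z_β)² · [p₁(1−p₁) + p₂(1−p₂)] / (p₁ − p₂)²
  = (1.960 + 1.282)² · (0.36·0.64 + 0.16·0.84) / (0.20)²
  = (3.242)² · (0.2304 + 0.1344) / 0.0400
  = 10.5106 · 0.3648 / 0.0400
  = 95.86
Design effect: 2.63 × 95.86 = 252.10.
Adjust for 60% response: 252.10 / 0.60 = 420.17.
Round up → n = 421 per group.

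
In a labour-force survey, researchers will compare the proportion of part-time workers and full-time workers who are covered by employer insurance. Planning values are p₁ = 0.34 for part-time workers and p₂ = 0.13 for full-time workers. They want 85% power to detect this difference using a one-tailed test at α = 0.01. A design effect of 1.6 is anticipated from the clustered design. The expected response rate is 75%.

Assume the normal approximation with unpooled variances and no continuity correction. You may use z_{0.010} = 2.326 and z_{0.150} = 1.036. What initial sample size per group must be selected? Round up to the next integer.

n = (z_α + z_β)² · [p₁(1−p₁) + p₂(1−p₂)] / (p₁ − p₂)²
  = (2.326 + 1.036)² · (0.34·0.66 + 0.13·0.87) / (0.21)²
  = (3.362)² · (0.2244 + 0.1131) / 0.0441
  = 11.3030 · 0.3375 / 0.0441
  = 86.50
Design effect: 1.6 × 86.50 = 138.40.
Adjust for 75% response: 138.40 / 0.75 = 184.54.
Round up → n = 185 per group.

n = 185 per group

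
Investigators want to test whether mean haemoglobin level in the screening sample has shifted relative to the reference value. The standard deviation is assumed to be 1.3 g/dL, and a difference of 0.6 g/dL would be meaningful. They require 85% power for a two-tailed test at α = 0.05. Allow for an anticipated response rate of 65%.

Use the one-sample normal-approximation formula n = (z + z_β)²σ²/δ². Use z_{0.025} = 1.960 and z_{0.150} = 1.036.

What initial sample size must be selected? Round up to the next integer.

n = (z_{α/2} + z_β)² · σ² / δ²
  = (1.960 + 1.036)² · 1.3² / 0.6²
  = 8.9760 · 1.69 / 0.36
  = 42.14
Adjust for 65% response: 42.14 / 0.65 = 64.83.
Round up → n = 65.

n = 65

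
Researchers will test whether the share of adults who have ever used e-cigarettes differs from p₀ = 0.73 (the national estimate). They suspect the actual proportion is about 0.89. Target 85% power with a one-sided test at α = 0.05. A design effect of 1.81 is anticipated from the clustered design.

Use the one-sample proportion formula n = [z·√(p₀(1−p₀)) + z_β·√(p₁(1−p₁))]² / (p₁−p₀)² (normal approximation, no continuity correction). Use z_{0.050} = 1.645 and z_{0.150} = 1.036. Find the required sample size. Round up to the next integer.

n = [z_α·√(p₀q₀) + z_β·√(p₁q₁)]² / (p₁ − p₀)²
  = [1.645·√(0.73·0.27) + 1.036·√(0.89·0.11)]² / (0.16)²
  = [1.645·0.4440 + 1.036·0.3129]² / 0.0256
  = [1.0545]² / 0.0256
  = 43.43
Design effect: 1.81 × 43.43 = 78.61.
Round up → n = 79.

n = 79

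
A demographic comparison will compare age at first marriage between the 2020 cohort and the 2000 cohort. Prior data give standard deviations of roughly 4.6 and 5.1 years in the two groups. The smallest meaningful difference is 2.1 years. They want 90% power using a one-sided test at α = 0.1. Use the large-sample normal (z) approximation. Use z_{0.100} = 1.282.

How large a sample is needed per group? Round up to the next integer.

n = 71 per group

n = (z_α + z_β)² · (σ₁² + σ₂²) / δ²
  = (1.282 + 1.282)² · (4.6² + 5.1² = 47.17) / 2.1²
  = 6.5741 · 47.17 / 4.41
  = 70.32
Round up → n = 71 per group.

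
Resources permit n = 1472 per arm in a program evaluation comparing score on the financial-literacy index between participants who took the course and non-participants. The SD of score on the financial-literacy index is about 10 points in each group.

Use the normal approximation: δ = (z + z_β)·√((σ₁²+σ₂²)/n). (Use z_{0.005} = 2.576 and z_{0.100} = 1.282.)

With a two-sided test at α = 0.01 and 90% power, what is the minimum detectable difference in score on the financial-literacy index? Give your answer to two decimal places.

Minimum detectable difference ≈ 1.42 points

δ = (z_{α/2} + z_β) · √((σ₁²+σ₂²)/n)
  = (2.576 + 1.282) · √(200/1472)
  = 3.858 · √0.13587
  = 3.858 · 0.3686
  = 1.4221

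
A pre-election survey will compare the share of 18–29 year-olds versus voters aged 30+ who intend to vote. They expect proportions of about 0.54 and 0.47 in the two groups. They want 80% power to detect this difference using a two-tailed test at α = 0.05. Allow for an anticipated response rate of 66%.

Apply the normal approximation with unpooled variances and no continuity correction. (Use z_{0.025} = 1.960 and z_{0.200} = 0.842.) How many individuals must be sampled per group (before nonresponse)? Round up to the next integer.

n = (z_{α/2} + z_β)² · [p₁(1−p₁) + p₂(1−p₂)] / (p₁ − p₂)²
  = (1.960 + 0.842)² · (0.54·0.46 + 0.47·0.53) / (0.07)²
  = (2.802)² · (0.2484 + 0.2491) / 0.0049
  = 7.8512 · 0.4975 / 0.0049
  = 797.14
Adjust for 66% response: 797.14 / 0.66 = 1207.78.
Round up → n = 1208 per group.

n = 1208 per group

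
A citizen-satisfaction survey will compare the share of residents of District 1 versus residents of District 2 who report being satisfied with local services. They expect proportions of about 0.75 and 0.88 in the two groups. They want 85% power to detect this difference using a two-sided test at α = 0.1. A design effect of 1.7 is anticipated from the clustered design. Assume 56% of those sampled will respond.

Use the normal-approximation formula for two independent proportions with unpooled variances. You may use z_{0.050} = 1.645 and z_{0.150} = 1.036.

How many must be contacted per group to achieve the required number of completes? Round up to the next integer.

n = (z_{α/2} + z_β)² · [p₁(1−p₁) + p₂(1−p₂)] / (p₁ − p₂)²
  = (1.645 + 1.036)² · (0.75·0.25 + 0.88·0.12) / (-0.13)²
  = (2.681)² · (0.1875 + 0.1056) / 0.0169
  = 7.1878 · 0.2931 / 0.0169
  = 124.66
Design effect: 1.7 × 124.66 = 211.92.
Adjust for 56% response: 211.92 / 0.56 = 378.43.
Round up → n = 379 per group.

n = 379 per group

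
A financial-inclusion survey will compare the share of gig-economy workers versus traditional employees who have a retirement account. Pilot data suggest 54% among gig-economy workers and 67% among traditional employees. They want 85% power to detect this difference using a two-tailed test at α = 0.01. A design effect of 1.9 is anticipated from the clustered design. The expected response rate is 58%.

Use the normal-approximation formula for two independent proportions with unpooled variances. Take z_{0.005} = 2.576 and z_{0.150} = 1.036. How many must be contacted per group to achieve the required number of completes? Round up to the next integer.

n = (z_{α/2} + z_β)² · [p₁(1−p₁) + p₂(1−p₂)] / (p₁ − p₂)²
  = (2.576 + 1.036)² · (0.54·0.46 + 0.67·0.33) / (-0.13)²
  = (3.612)² · (0.2484 + 0.2211) / 0.0169
  = 13.0465 · 0.4695 / 0.0169
  = 362.45
Design effect: 1.9 × 362.45 = 688.65.
Adjust for 58% response: 688.65 / 0.58 = 1187.33.
Round up → n = 1188 per group.

n = 1188 per group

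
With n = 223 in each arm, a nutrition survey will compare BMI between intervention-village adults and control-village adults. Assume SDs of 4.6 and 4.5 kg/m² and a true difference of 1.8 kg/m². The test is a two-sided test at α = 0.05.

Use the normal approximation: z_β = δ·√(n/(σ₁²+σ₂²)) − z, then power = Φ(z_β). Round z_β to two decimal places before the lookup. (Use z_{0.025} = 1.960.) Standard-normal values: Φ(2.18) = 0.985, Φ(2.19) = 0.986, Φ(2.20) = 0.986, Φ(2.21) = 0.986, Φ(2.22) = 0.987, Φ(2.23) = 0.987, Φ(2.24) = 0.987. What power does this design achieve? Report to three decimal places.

z_β = δ·√(n/(σ₁²+σ₂²)) − z_{α/2}
    = 1.8 · √(223/41.41) − 1.960
    = 1.8 · 2.32060 − 1.960
    = 4.1771 − 1.960 = 2.2171 → 2.22
Power = Φ(2.22) = 0.987.

Power ≈ 0.987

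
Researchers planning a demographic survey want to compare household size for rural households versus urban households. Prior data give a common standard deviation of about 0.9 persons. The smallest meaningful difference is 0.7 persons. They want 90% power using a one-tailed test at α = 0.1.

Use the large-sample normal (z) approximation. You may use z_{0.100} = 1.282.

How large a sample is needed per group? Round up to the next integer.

n = 22 per group

n = (z_α + z_β)² · (σ₁² + σ₂²) / δ²
  = (1.282 + 1.282)² · (2·0.9² = 1.62) / 0.7²
  = 6.5741 · 1.62 / 0.49
  = 21.73
Round up → n = 22 per group.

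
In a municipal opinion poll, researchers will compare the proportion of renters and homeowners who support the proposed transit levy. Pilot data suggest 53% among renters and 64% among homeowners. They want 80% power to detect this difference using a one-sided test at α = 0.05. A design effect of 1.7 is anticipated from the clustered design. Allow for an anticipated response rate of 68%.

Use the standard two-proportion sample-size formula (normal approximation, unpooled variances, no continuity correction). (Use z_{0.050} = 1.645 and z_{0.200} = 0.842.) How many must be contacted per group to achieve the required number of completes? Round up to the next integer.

n = 613 per group

n = (z_α + z_β)² · [p₁(1−p₁) + p₂(1−p₂)] / (p₁ − p₂)²
  = (1.645 + 0.842)² · (0.53·0.47 + 0.64·0.36) / (-0.11)²
  = (2.487)² · (0.2491 + 0.2304) / 0.0121
  = 6.1852 · 0.4795 / 0.0121
  = 245.11
Design effect: 1.7 × 245.11 = 416.68.
Adjust for 68% response: 416.68 / 0.68 = 612.77.
Round up → n = 613 per group.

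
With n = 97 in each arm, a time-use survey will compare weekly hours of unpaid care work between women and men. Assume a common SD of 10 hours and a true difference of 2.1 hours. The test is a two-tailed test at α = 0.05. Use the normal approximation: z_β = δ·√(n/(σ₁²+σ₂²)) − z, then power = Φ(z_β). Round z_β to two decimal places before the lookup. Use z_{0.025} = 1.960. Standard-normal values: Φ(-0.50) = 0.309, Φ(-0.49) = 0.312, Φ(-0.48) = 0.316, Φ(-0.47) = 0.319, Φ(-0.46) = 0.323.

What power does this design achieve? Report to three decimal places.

z_β = δ·√(n/(σ₁²+σ₂²)) − z_{α/2}
    = 2.1 · √(97/200) − 1.960
    = 2.1 · 0.69642 − 1.960
    = 1.4625 − 1.960 = -0.4975 → -0.50
Power = Φ(-0.50) = 0.309.

Power ≈ 0.309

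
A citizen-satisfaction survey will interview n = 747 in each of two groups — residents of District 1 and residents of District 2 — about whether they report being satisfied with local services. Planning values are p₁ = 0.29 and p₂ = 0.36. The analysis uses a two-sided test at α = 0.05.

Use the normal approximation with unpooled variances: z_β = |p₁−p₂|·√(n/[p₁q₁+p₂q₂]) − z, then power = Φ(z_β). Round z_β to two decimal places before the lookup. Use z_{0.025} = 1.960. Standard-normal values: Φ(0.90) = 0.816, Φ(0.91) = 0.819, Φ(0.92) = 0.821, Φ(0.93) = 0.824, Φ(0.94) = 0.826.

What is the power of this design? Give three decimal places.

Power ≈ 0.826

z_β = |p₁−p₂|·√(n/[p₁q₁+p₂q₂]) − z_{α/2}
    = 0.07 · √(747/0.4363) − 1.960
    = 0.07 · 41.3778 − 1.960
    = 2.8964 − 1.960 = 0.9364 → 0.94
Power = Φ(0.94) = 0.826.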